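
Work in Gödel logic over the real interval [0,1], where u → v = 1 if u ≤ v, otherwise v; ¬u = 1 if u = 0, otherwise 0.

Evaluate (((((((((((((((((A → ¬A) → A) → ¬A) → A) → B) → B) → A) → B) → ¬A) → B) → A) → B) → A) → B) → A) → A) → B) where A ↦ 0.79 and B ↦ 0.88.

¬A: Gödel ¬ of 0.79 = 0 (operand ≠ 0)
(A → ¬A): 0.79 > 0, so result = 0
((A → ¬A) → A): 0 ≤ 0.79, so result = 1
¬A: Gödel ¬ of 0.79 = 0 (operand ≠ 0)
(((A → ¬A) → A) → ¬A): 1 > 0, so result = 0
((((A → ¬A) → A) → ¬A) → A): 0 ≤ 0.79, so result = 1
(((((A → ¬A) → A) → ¬A) → A) → B): 1 > 0.88, so result = 0.88
((((((A → ¬A) → A) → ¬A) → A) → B) → B): 0.88 ≤ 0.88, so result = 1
(((((((A → ¬A) → A) → ¬A) → A) → B) → B) → A): 1 > 0.79, so result = 0.79
((((((((A → ¬A) → A) → ¬A) → A) → B) → B) → A) → B): 0.79 ≤ 0.88, so result = 1
¬A: Gödel ¬ of 0.79 = 0 (operand ≠ 0)
(((((((((A → ¬A) → A) → ¬A) → A) → B) → B) → A) → B) → ¬A): 1 > 0, so result = 0
((((((((((A → ¬A) → A) → ¬A) → A) → B) → B) → A) → B) → ¬A) → B): 0 ≤ 0.88, so result = 1
(((((((((((A → ¬A) → A) → ¬A) → A) → B) → B) → A) → B) → ¬A) → B) → A): 1 > 0.79, so result = 0.79
((((((((((((A → ¬A) → A) → ¬A) → A) → B) → B) → A) → B) → ¬A) → B) → A) → B): 0.79 ≤ 0.88, so result = 1
(((((((((((((A → ¬A) → A) → ¬A) → A) → B) → B) → A) → B) → ¬A) → B) → A) → B) → A): 1 > 0.79, so result = 0.79
((((((((((((((A → ¬A) → A) → ¬A) → A) → B) → B) → A) → B) → ¬A) → B) → A) → B) → A) → B): 0.79 ≤ 0.88, so result = 1
(((((((((((((((A → ¬A) → A) → ¬A) → A) → B) → B) → A) → B) → ¬A) → B) → A) → B) → A) → B) → A): 1 > 0.79, so result = 0.79
((((((((((((((((A → ¬A) → A) → ¬A) → A) → B) → B) → A) → B) → ¬A) → B) → A) → B) → A) → B) → A) → A): 0.79 ≤ 0.79, so result = 1
(((((((((((((((((A → ¬A) → A) → ¬A) → A) → B) → B) → A) → B) → ¬A) → B) → A) → B) → A) → B) → A) → A) → B): 1 > 0.88, so result = 0.88

0.88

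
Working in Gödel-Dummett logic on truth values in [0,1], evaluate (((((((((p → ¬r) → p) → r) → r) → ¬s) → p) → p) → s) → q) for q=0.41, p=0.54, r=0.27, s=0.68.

¬r: Gödel ¬ of 0.27 = 0 (operand ≠ 0)
(p → ¬r): 0.54 > 0, so result = 0
((p → ¬r) → p): 0 ≤ 0.54, so result = 1
(((p → ¬r) → p) → r): 1 > 0.27, so result = 0.27
((((p → ¬r) → p) → r) → r): 0.27 ≤ 0.27, so result = 1
¬s: Gödel ¬ of 0.68 = 0 (operand ≠ 0)
(((((p → ¬r) → p) → r) → r) → ¬s): 1 > 0, so result = 0
((((((p → ¬r) → p) → r) → r) → ¬s) → p): 0 ≤ 0.54, so result = 1
(((((((p → ¬r) → p) → r) → r) → ¬s) → p) → p): 1 > 0.54, so result = 0.54
((((((((p → ¬r) → p) → r) → r) → ¬s) → p) → p) → s): 0.54 ≤ 0.68, so result = 1
(((((((((p → ¬r) → p) → r) → r) → ¬s) → p) → p) → s) → q): 1 > 0.41, so result = 0.41

0.41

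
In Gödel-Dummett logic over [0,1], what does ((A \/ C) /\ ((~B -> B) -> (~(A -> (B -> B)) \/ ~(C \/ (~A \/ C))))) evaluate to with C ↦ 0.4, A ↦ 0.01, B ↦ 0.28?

0.00

(A \/ C) = max(0.01, 0.4) = 0.4
~B: Gödel ¬ of 0.28 = 0 (operand ≠ 0)
(~B -> B): 0 ≤ 0.28, so result = 1
(B -> B): 0.28 ≤ 0.28, so result = 1
(A -> (B -> B)): 0.01 ≤ 1, so result = 1
~(A -> (B -> B)): Gödel ¬ of 1 = 0 (operand ≠ 0)
~A: Gödel ¬ of 0.01 = 0 (operand ≠ 0)
(~A \/ C) = max(0, 0.4) = 0.4
(C \/ (~A \/ C)) = max(0.4, 0.4) = 0.4
~(C \/ (~A \/ C)): Gödel ¬ of 0.4 = 0 (operand ≠ 0)
(~(A -> (B -> B)) \/ ~(C \/ (~A \/ C))) = max(0, 0) = 0
((~B -> B) -> (~(A -> (B -> B)) \/ ~(C \/ (~A \/ C)))): 1 > 0, so result = 0
((A \/ C) /\ ((~B -> B) -> (~(A -> (B -> B)) \/ ~(C \/ (~A \/ C))))) = min(0.4, 0) = 0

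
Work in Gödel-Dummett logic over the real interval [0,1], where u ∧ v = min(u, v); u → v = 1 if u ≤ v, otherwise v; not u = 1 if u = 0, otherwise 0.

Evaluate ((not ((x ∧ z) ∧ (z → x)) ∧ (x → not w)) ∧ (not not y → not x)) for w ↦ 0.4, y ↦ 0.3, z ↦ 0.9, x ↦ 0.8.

(x ∧ z) = min(0.8, 0.9) = 0.8
(z → x): 0.9 > 0.8, so result = 0.8
((x ∧ z) ∧ (z → x)) = min(0.8, 0.8) = 0.8
not ((x ∧ z) ∧ (z → x)): Gödel ¬ of 0.8 = 0 (operand ≠ 0)
not w: Gödel ¬ of 0.4 = 0 (operand ≠ 0)
(x → not w): 0.8 > 0, so result = 0
(not ((x ∧ z) ∧ (z → x)) ∧ (x → not w)) = min(0, 0) = 0
not y: Gödel ¬ of 0.3 = 0 (operand ≠ 0)
not not y: Gödel ¬ of 0 = 1 (operand is 0)
not x: Gödel ¬ of 0.8 = 0 (operand ≠ 0)
(not not y → not x): 1 > 0, so result = 0
((not ((x ∧ z) ∧ (z → x)) ∧ (x → not w)) ∧ (not not y → not x)) = min(0, 0) = 0

0.00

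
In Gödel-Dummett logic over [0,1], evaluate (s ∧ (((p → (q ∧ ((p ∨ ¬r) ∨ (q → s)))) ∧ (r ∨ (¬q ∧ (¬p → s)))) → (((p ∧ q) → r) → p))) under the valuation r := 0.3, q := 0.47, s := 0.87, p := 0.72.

¬r: Gödel ¬ of 0.3 = 0 (operand ≠ 0)
(p ∨ ¬r) = max(0.72, 0) = 0.72
(q → s): 0.47 ≤ 0.87, so result = 1
((p ∨ ¬r) ∨ (q → s)) = max(0.72, 1) = 1
(q ∧ ((p ∨ ¬r) ∨ (q → s))) = min(0.47, 1) = 0.47
(p → (q ∧ ((p ∨ ¬r) ∨ (q → s)))): 0.72 > 0.47, so result = 0.47
¬q: Gödel ¬ of 0.47 = 0 (operand ≠ 0)
¬p: Gödel ¬ of 0.72 = 0 (operand ≠ 0)
(¬p → s): 0 ≤ 0.87, so result = 1
(¬q ∧ (¬p → s)) = min(0, 1) = 0
(r ∨ (¬q ∧ (¬p → s))) = max(0.3, 0) = 0.3
((p → (q ∧ ((p ∨ ¬r) ∨ (q → s)))) ∧ (r ∨ (¬q ∧ (¬p → s)))) = min(0.47, 0.3) = 0.3
(p ∧ q) = min(0.72, 0.47) = 0.47
((p ∧ q) → r): 0.47 > 0.3, so result = 0.3
(((p ∧ q) → r) → p): 0.3 ≤ 0.72, so result = 1
(((p → (q ∧ ((p ∨ ¬r) ∨ (q → s)))) ∧ (r ∨ (¬q ∧ (¬p → s)))) → (((p ∧ q) → r) → p)): 0.3 ≤ 1, so result = 1
(s ∧ (((p → (q ∧ ((p ∨ ¬r) ∨ (q → s)))) ∧ (r ∨ (¬q ∧ (¬p → s)))) → (((p ∧ q) → r) → p))) = min(0.87, 1) = 0.87

0.87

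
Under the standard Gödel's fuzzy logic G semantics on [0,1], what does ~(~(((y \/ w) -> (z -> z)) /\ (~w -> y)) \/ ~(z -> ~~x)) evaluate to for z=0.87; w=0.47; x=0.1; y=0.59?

(y \/ w) = max(0.59, 0.47) = 0.59
(z -> z): 0.87 ≤ 0.87, so result = 1
((y \/ w) -> (z -> z)): 0.59 ≤ 1, so result = 1
~w: Gödel ¬ of 0.47 = 0 (operand ≠ 0)
(~w -> y): 0 ≤ 0.59, so result = 1
(((y \/ w) -> (z -> z)) /\ (~w -> y)) = min(1, 1) = 1
~(((y \/ w) -> (z -> z)) /\ (~w -> y)): Gödel ¬ of 1 = 0 (operand ≠ 0)
~x: Gödel ¬ of 0.1 = 0 (operand ≠ 0)
~~x: Gödel ¬ of 0 = 1 (operand is 0)
(z -> ~~x): 0.87 ≤ 1, so result = 1
~(z -> ~~x): Gödel ¬ of 1 = 0 (operand ≠ 0)
(~(((y \/ w) -> (z -> z)) /\ (~w -> y)) \/ ~(z -> ~~x)) = max(0, 0) = 0
~(~(((y \/ w) -> (z -> z)) /\ (~w -> y)) \/ ~(z -> ~~x)): Gödel ¬ of 0 = 1 (operand is 0)

1.00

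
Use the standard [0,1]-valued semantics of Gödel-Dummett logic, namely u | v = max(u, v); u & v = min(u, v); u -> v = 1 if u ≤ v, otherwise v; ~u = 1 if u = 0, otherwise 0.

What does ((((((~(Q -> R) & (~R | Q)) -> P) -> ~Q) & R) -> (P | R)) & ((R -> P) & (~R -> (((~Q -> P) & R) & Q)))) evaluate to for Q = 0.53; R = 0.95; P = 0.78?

0.78

(Q -> R): 0.53 ≤ 0.95, so result = 1
~(Q -> R): Gödel ¬ of 1 = 0 (operand ≠ 0)
~R: Gödel ¬ of 0.95 = 0 (operand ≠ 0)
(~R | Q) = max(0, 0.53) = 0.53
(~(Q -> R) & (~R | Q)) = min(0, 0.53) = 0
((~(Q -> R) & (~R | Q)) -> P): 0 ≤ 0.78, so result = 1
~Q: Gödel ¬ of 0.53 = 0 (operand ≠ 0)
(((~(Q -> R) & (~R | Q)) -> P) -> ~Q): 1 > 0, so result = 0
((((~(Q -> R) & (~R | Q)) -> P) -> ~Q) & R) = min(0, 0.95) = 0
(P | R) = max(0.78, 0.95) = 0.95
(((((~(Q -> R) & (~R | Q)) -> P) -> ~Q) & R) -> (P | R)): 0 ≤ 0.95, so result = 1
(R -> P): 0.95 > 0.78, so result = 0.78
~R: Gödel ¬ of 0.95 = 0 (operand ≠ 0)
~Q: Gödel ¬ of 0.53 = 0 (operand ≠ 0)
(~Q -> P): 0 ≤ 0.78, so result = 1
((~Q -> P) & R) = min(1, 0.95) = 0.95
(((~Q -> P) & R) & Q) = min(0.95, 0.53) = 0.53
(~R -> (((~Q -> P) & R) & Q)): 0 ≤ 0.53, so result = 1
((R -> P) & (~R -> (((~Q -> P) & R) & Q))) = min(0.78, 1) = 0.78
((((((~(Q -> R) & (~R | Q)) -> P) -> ~Q) & R) -> (P | R)) & ((R -> P) & (~R -> (((~Q -> P) & R) & Q)))) = min(1, 0.78) = 0.78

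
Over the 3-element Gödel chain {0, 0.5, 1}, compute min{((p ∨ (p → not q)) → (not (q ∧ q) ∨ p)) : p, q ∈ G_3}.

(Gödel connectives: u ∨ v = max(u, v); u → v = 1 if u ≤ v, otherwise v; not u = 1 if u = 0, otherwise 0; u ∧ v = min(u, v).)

0.00

The minimum is attained at p = 0, q = 0.5:
  not q: Gödel ¬ of 0.5 = 0 (operand ≠ 0)
  (p → not q): 0 ≤ 0, so result = 1
  (p ∨ (p → not q)) = max(0, 1) = 1
  (q ∧ q) = min(0.5, 0.5) = 0.5
  not (q ∧ q): Gödel ¬ of 0.5 = 0 (operand ≠ 0)
  (not (q ∧ q) ∨ p) = max(0, 0) = 0
  ((p ∨ (p → not q)) → (not (q ∧ q) ∨ p)): 1 > 0, so result = 0
Checking all 9 assignments confirms none give a value below 0.00.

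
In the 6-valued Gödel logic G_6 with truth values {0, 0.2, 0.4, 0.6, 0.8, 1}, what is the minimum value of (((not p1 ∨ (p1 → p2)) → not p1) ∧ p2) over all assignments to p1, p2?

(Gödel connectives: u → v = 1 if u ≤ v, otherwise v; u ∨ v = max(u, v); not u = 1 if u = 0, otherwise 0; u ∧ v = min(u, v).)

The minimum is attained at p1 = 0, p2 = 0:
  not p1: Gödel ¬ of 0 = 1 (operand is 0)
  (p1 → p2): 0 ≤ 0, so result = 1
  (not p1 ∨ (p1 → p2)) = max(1, 1) = 1
  not p1: Gödel ¬ of 0 = 1 (operand is 0)
  ((not p1 ∨ (p1 → p2)) → not p1): 1 ≤ 1, so result = 1
  (((not p1 ∨ (p1 → p2)) → not p1) ∧ p2) = min(1, 0) = 0
Checking all 36 assignments confirms none give a value below 0.00.

0.00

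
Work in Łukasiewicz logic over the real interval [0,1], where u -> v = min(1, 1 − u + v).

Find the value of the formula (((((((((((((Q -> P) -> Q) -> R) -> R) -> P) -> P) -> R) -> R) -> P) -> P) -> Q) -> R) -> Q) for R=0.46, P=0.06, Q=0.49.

0.60

(Q -> P): min(1, 1 − 0.49 + 0.06) = 0.57
((Q -> P) -> Q): min(1, 1 − 0.57 + 0.49) = 0.92
(((Q -> P) -> Q) -> R): min(1, 1 − 0.92 + 0.46) = 0.54
((((Q -> P) -> Q) -> R) -> R): min(1, 1 − 0.54 + 0.46) = 0.92
(((((Q -> P) -> Q) -> R) -> R) -> P): min(1, 1 − 0.92 + 0.06) = 0.14
((((((Q -> P) -> Q) -> R) -> R) -> P) -> P): min(1, 1 − 0.14 + 0.06) = 0.92
(((((((Q -> P) -> Q) -> R) -> R) -> P) -> P) -> R): min(1, 1 − 0.92 + 0.46) = 0.54
((((((((Q -> P) -> Q) -> R) -> R) -> P) -> P) -> R) -> R): min(1, 1 − 0.54 + 0.46) = 0.92
(((((((((Q -> P) -> Q) -> R) -> R) -> P) -> P) -> R) -> R) -> P): min(1, 1 − 0.92 + 0.06) = 0.14
((((((((((Q -> P) -> Q) -> R) -> R) -> P) -> P) -> R) -> R) -> P) -> P): min(1, 1 − 0.14 + 0.06) = 0.92
(((((((((((Q -> P) -> Q) -> R) -> R) -> P) -> P) -> R) -> R) -> P) -> P) -> Q): min(1, 1 − 0.92 + 0.49) = 0.57
((((((((((((Q -> P) -> Q) -> R) -> R) -> P) -> P) -> R) -> R) -> P) -> P) -> Q) -> R): min(1, 1 − 0.57 + 0.46) = 0.89
(((((((((((((Q -> P) -> Q) -> R) -> R) -> P) -> P) -> R) -> R) -> P) -> P) -> Q) -> R) -> Q): min(1, 1 − 0.89 + 0.49) = 0.6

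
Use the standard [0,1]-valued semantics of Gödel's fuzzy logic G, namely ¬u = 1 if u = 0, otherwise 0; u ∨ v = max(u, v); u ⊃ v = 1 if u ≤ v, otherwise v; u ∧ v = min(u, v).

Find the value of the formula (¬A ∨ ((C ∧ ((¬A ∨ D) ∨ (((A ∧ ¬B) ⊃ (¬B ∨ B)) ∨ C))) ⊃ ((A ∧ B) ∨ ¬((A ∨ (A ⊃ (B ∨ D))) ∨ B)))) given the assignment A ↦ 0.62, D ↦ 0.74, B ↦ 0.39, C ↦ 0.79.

0.39

¬A: Gödel ¬ of 0.62 = 0 (operand ≠ 0)
¬A: Gödel ¬ of 0.62 = 0 (operand ≠ 0)
(¬A ∨ D) = max(0, 0.74) = 0.74
¬B: Gödel ¬ of 0.39 = 0 (operand ≠ 0)
(A ∧ ¬B) = min(0.62, 0) = 0
¬B: Gödel ¬ of 0.39 = 0 (operand ≠ 0)
(¬B ∨ B) = max(0, 0.39) = 0.39
((A ∧ ¬B) ⊃ (¬B ∨ B)): 0 ≤ 0.39, so result = 1
(((A ∧ ¬B) ⊃ (¬B ∨ B)) ∨ C) = max(1, 0.79) = 1
((¬A ∨ D) ∨ (((A ∧ ¬B) ⊃ (¬B ∨ B)) ∨ C)) = max(0.74, 1) = 1
(C ∧ ((¬A ∨ D) ∨ (((A ∧ ¬B) ⊃ (¬B ∨ B)) ∨ C))) = min(0.79, 1) = 0.79
(A ∧ B) = min(0.62, 0.39) = 0.39
(B ∨ D) = max(0.39, 0.74) = 0.74
(A ⊃ (B ∨ D)): 0.62 ≤ 0.74, so result = 1
(A ∨ (A ⊃ (B ∨ D))) = max(0.62, 1) = 1
((A ∨ (A ⊃ (B ∨ D))) ∨ B) = max(1, 0.39) = 1
¬((A ∨ (A ⊃ (B ∨ D))) ∨ B): Gödel ¬ of 1 = 0 (operand ≠ 0)
((A ∧ B) ∨ ¬((A ∨ (A ⊃ (B ∨ D))) ∨ B)) = max(0.39, 0) = 0.39
((C ∧ ((¬A ∨ D) ∨ (((A ∧ ¬B) ⊃ (¬B ∨ B)) ∨ C))) ⊃ ((A ∧ B) ∨ ¬((A ∨ (A ⊃ (B ∨ D))) ∨ B))): 0.79 > 0.39, so result = 0.39
(¬A ∨ ((C ∧ ((¬A ∨ D) ∨ (((A ∧ ¬B) ⊃ (¬B ∨ B)) ∨ C))) ⊃ ((A ∧ B) ∨ ¬((A ∨ (A ⊃ (B ∨ D))) ∨ B)))) = max(0, 0.39) = 0.39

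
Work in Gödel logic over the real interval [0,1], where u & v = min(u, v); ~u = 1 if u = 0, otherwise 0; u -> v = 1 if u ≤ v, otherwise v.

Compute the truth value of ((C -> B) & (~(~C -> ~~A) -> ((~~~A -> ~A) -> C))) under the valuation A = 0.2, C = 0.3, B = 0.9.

1.00

(C -> B): 0.3 ≤ 0.9, so result = 1
~C: Gödel ¬ of 0.3 = 0 (operand ≠ 0)
~A: Gödel ¬ of 0.2 = 0 (operand ≠ 0)
~~A: Gödel ¬ of 0 = 1 (operand is 0)
(~C -> ~~A): 0 ≤ 1, so result = 1
~(~C -> ~~A): Gödel ¬ of 1 = 0 (operand ≠ 0)
~A: Gödel ¬ of 0.2 = 0 (operand ≠ 0)
~~A: Gödel ¬ of 0 = 1 (operand is 0)
~~~A: Gödel ¬ of 1 = 0 (operand ≠ 0)
~A: Gödel ¬ of 0.2 = 0 (operand ≠ 0)
(~~~A -> ~A): 0 ≤ 0, so result = 1
((~~~A -> ~A) -> C): 1 > 0.3, so result = 0.3
(~(~C -> ~~A) -> ((~~~A -> ~A) -> C)): 0 ≤ 0.3, so result = 1
((C -> B) & (~(~C -> ~~A) -> ((~~~A -> ~A) -> C))) = min(1, 1) = 1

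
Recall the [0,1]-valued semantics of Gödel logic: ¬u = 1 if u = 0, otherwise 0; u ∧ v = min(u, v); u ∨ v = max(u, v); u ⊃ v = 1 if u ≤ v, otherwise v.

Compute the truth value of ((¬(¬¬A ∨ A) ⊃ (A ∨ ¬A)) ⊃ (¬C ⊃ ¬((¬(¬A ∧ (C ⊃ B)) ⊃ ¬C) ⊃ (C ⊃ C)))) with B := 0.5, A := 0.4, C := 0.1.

1.00

¬A: Gödel ¬ of 0.4 = 0 (operand ≠ 0)
¬¬A: Gödel ¬ of 0 = 1 (operand is 0)
(¬¬A ∨ A) = max(1, 0.4) = 1
¬(¬¬A ∨ A): Gödel ¬ of 1 = 0 (operand ≠ 0)
¬A: Gödel ¬ of 0.4 = 0 (operand ≠ 0)
(A ∨ ¬A) = max(0.4, 0) = 0.4
(¬(¬¬A ∨ A) ⊃ (A ∨ ¬A)): 0 ≤ 0.4, so result = 1
¬C: Gödel ¬ of 0.1 = 0 (operand ≠ 0)
¬A: Gödel ¬ of 0.4 = 0 (operand ≠ 0)
(C ⊃ B): 0.1 ≤ 0.5, so result = 1
(¬A ∧ (C ⊃ B)) = min(0, 1) = 0
¬(¬A ∧ (C ⊃ B)): Gödel ¬ of 0 = 1 (operand is 0)
¬C: Gödel ¬ of 0.1 = 0 (operand ≠ 0)
(¬(¬A ∧ (C ⊃ B)) ⊃ ¬C): 1 > 0, so result = 0
(C ⊃ C): 0.1 ≤ 0.1, so result = 1
((¬(¬A ∧ (C ⊃ B)) ⊃ ¬C) ⊃ (C ⊃ C)): 0 ≤ 1, so result = 1
¬((¬(¬A ∧ (C ⊃ B)) ⊃ ¬C) ⊃ (C ⊃ C)): Gödel ¬ of 1 = 0 (operand ≠ 0)
(¬C ⊃ ¬((¬(¬A ∧ (C ⊃ B)) ⊃ ¬C) ⊃ (C ⊃ C))): 0 ≤ 0, so result = 1
((¬(¬¬A ∨ A) ⊃ (A ∨ ¬A)) ⊃ (¬C ⊃ ¬((¬(¬A ∧ (C ⊃ B)) ⊃ ¬C) ⊃ (C ⊃ C)))): 1 ≤ 1, so result = 1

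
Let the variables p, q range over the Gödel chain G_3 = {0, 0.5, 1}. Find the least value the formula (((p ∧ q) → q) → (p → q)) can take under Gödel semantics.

0.00

The minimum is attained at p = 0.5, q = 0:
  (p ∧ q) = min(0.5, 0) = 0
  ((p ∧ q) → q): 0 ≤ 0, so result = 1
  (p → q): 0.5 > 0, so result = 0
  (((p ∧ q) → q) → (p → q)): 1 > 0, so result = 0
Checking all 9 assignments confirms none give a value below 0.00.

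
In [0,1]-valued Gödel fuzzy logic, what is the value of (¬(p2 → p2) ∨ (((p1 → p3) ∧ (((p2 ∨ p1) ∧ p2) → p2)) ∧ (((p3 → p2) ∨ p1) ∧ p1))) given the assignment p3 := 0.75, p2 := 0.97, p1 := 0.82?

(p2 → p2): 0.97 ≤ 0.97, so result = 1
¬(p2 → p2): Gödel ¬ of 1 = 0 (operand ≠ 0)
(p1 → p3): 0.82 > 0.75, so result = 0.75
(p2 ∨ p1) = max(0.97, 0.82) = 0.97
((p2 ∨ p1) ∧ p2) = min(0.97, 0.97) = 0.97
(((p2 ∨ p1) ∧ p2) → p2): 0.97 ≤ 0.97, so result = 1
((p1 → p3) ∧ (((p2 ∨ p1) ∧ p2) → p2)) = min(0.75, 1) = 0.75
(p3 → p2): 0.75 ≤ 0.97, so result = 1
((p3 → p2) ∨ p1) = max(1, 0.82) = 1
(((p3 → p2) ∨ p1) ∧ p1) = min(1, 0.82) = 0.82
(((p1 → p3) ∧ (((p2 ∨ p1) ∧ p2) → p2)) ∧ (((p3 → p2) ∨ p1) ∧ p1)) = min(0.75, 0.82) = 0.75
(¬(p2 → p2) ∨ (((p1 → p3) ∧ (((p2 ∨ p1) ∧ p2) → p2)) ∧ (((p3 → p2) ∨ p1) ∧ p1))) = max(0, 0.75) = 0.75

0.75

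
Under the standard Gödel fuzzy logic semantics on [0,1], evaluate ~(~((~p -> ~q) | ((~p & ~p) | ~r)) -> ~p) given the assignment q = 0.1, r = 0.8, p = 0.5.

0.00

~p: Gödel ¬ of 0.5 = 0 (operand ≠ 0)
~q: Gödel ¬ of 0.1 = 0 (operand ≠ 0)
(~p -> ~q): 0 ≤ 0, so result = 1
~p: Gödel ¬ of 0.5 = 0 (operand ≠ 0)
~p: Gödel ¬ of 0.5 = 0 (operand ≠ 0)
(~p & ~p) = min(0, 0) = 0
~r: Gödel ¬ of 0.8 = 0 (operand ≠ 0)
((~p & ~p) | ~r) = max(0, 0) = 0
((~p -> ~q) | ((~p & ~p) | ~r)) = max(1, 0) = 1
~((~p -> ~q) | ((~p & ~p) | ~r)): Gödel ¬ of 1 = 0 (operand ≠ 0)
~p: Gödel ¬ of 0.5 = 0 (operand ≠ 0)
(~((~p -> ~q) | ((~p & ~p) | ~r)) -> ~p): 0 ≤ 0, so result = 1
~(~((~p -> ~q) | ((~p & ~p) | ~r)) -> ~p): Gödel ¬ of 1 = 0 (operand ≠ 0)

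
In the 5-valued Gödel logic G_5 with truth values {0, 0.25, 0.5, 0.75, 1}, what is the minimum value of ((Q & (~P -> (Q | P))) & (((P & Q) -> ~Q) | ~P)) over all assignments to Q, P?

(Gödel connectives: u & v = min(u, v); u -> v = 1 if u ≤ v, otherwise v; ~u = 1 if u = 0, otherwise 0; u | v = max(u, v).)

0.00

The minimum is attained at Q = 0, P = 0:
  ~P: Gödel ¬ of 0 = 1 (operand is 0)
  (Q | P) = max(0, 0) = 0
  (~P -> (Q | P)): 1 > 0, so result = 0
  (Q & (~P -> (Q | P))) = min(0, 0) = 0
  (P & Q) = min(0, 0) = 0
  ~Q: Gödel ¬ of 0 = 1 (operand is 0)
  ((P & Q) -> ~Q): 0 ≤ 1, so result = 1
  ~P: Gödel ¬ of 0 = 1 (operand is 0)
  (((P & Q) -> ~Q) | ~P) = max(1, 1) = 1
  ((Q & (~P -> (Q | P))) & (((P & Q) -> ~Q) | ~P)) = min(0, 1) = 0
Checking all 25 assignments confirms none give a value below 0.00.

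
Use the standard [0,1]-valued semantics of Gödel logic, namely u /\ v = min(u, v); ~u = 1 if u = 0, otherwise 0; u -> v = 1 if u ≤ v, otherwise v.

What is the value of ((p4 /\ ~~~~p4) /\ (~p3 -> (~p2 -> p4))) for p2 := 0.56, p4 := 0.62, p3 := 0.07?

~p4: Gödel ¬ of 0.62 = 0 (operand ≠ 0)
~~p4: Gödel ¬ of 0 = 1 (operand is 0)
~~~p4: Gödel ¬ of 1 = 0 (operand ≠ 0)
~~~~p4: Gödel ¬ of 0 = 1 (operand is 0)
(p4 /\ ~~~~p4) = min(0.62, 1) = 0.62
~p3: Gödel ¬ of 0.07 = 0 (operand ≠ 0)
~p2: Gödel ¬ of 0.56 = 0 (operand ≠ 0)
(~p2 -> p4): 0 ≤ 0.62, so result = 1
(~p3 -> (~p2 -> p4)): 0 ≤ 1, so result = 1
((p4 /\ ~~~~p4) /\ (~p3 -> (~p2 -> p4))) = min(0.62, 1) = 0.62

0.62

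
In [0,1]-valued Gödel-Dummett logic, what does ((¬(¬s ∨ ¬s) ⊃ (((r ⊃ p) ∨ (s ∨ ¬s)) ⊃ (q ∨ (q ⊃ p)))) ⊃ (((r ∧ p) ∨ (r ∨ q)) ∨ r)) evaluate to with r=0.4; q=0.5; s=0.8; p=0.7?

¬s: Gödel ¬ of 0.8 = 0 (operand ≠ 0)
¬s: Gödel ¬ of 0.8 = 0 (operand ≠ 0)
(¬s ∨ ¬s) = max(0, 0) = 0
¬(¬s ∨ ¬s): Gödel ¬ of 0 = 1 (operand is 0)
(r ⊃ p): 0.4 ≤ 0.7, so result = 1
¬s: Gödel ¬ of 0.8 = 0 (operand ≠ 0)
(s ∨ ¬s) = max(0.8, 0) = 0.8
((r ⊃ p) ∨ (s ∨ ¬s)) = max(1, 0.8) = 1
(q ⊃ p): 0.5 ≤ 0.7, so result = 1
(q ∨ (q ⊃ p)) = max(0.5, 1) = 1
(((r ⊃ p) ∨ (s ∨ ¬s)) ⊃ (q ∨ (q ⊃ p))): 1 ≤ 1, so result = 1
(¬(¬s ∨ ¬s) ⊃ (((r ⊃ p) ∨ (s ∨ ¬s)) ⊃ (q ∨ (q ⊃ p)))): 1 ≤ 1, so result = 1
(r ∧ p) = min(0.4, 0.7) = 0.4
(r ∨ q) = max(0.4, 0.5) = 0.5
((r ∧ p) ∨ (r ∨ q)) = max(0.4, 0.5) = 0.5
(((r ∧ p) ∨ (r ∨ q)) ∨ r) = max(0.5, 0.4) = 0.5
((¬(¬s ∨ ¬s) ⊃ (((r ⊃ p) ∨ (s ∨ ¬s)) ⊃ (q ∨ (q ⊃ p)))) ⊃ (((r ∧ p) ∨ (r ∨ q)) ∨ r)): 1 > 0.5, so result = 0.5

0.50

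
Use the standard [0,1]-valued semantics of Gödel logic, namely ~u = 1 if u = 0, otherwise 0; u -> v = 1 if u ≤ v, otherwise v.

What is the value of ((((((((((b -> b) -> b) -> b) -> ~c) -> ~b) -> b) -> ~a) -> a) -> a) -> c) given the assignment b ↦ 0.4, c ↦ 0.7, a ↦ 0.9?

(b -> b): 0.4 ≤ 0.4, so result = 1
((b -> b) -> b): 1 > 0.4, so result = 0.4
(((b -> b) -> b) -> b): 0.4 ≤ 0.4, so result = 1
~c: Gödel ¬ of 0.7 = 0 (operand ≠ 0)
((((b -> b) -> b) -> b) -> ~c): 1 > 0, so result = 0
~b: Gödel ¬ of 0.4 = 0 (operand ≠ 0)
(((((b -> b) -> b) -> b) -> ~c) -> ~b): 0 ≤ 0, so result = 1
((((((b -> b) -> b) -> b) -> ~c) -> ~b) -> b): 1 > 0.4, so result = 0.4
~a: Gödel ¬ of 0.9 = 0 (operand ≠ 0)
(((((((b -> b) -> b) -> b) -> ~c) -> ~b) -> b) -> ~a): 0.4 > 0, so result = 0
((((((((b -> b) -> b) -> b) -> ~c) -> ~b) -> b) -> ~a) -> a): 0 ≤ 0.9, so result = 1
(((((((((b -> b) -> b) -> b) -> ~c) -> ~b) -> b) -> ~a) -> a) -> a): 1 > 0.9, so result = 0.9
((((((((((b -> b) -> b) -> b) -> ~c) -> ~b) -> b) -> ~a) -> a) -> a) -> c): 0.9 > 0.7, so result = 0.7

0.70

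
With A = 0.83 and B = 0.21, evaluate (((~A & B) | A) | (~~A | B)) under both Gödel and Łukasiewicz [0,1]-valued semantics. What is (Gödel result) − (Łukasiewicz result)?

Gödel evaluation:
  ~A: Gödel ¬ of 0.83 = 0 (operand ≠ 0)
  (~A & B) = min(0, 0.21) = 0
  ((~A & B) | A) = max(0, 0.83) = 0.83
  ~A: Gödel ¬ of 0.83 = 0 (operand ≠ 0)
  ~~A: Gödel ¬ of 0 = 1 (operand is 0)
  (~~A | B) = max(1, 0.21) = 1
  (((~A & B) | A) | (~~A | B)) = max(0.83, 1) = 1
  Gödel value = 1
Łukasiewicz evaluation:
  ~A: Łukasiewicz ¬ gives 1 − 0.83 = 0.17
  (~A & B) = min(0.17, 0.21) = 0.17
  ((~A & B) | A) = max(0.17, 0.83) = 0.83
  ~A: Łukasiewicz ¬ gives 1 − 0.83 = 0.17
  ~~A: Łukasiewicz ¬ gives 1 − 0.17 = 0.83
  (~~A | B) = max(0.83, 0.21) = 0.83
  (((~A & B) | A) | (~~A | B)) = max(0.83, 0.83) = 0.83
  Łukasiewicz value = 0.83
Difference: 1 − 0.83 = 0.17

0.17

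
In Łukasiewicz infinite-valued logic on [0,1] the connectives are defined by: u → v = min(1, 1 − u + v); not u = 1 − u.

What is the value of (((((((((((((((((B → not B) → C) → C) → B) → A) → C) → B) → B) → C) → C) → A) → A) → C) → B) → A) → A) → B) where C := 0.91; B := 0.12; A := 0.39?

not B: Łukasiewicz ¬ gives 1 − 0.12 = 0.88
(B → not B): min(1, 1 − 0.12 + 0.88) = 1
((B → not B) → C): min(1, 1 − 1 + 0.91) = 0.91
(((B → not B) → C) → C): min(1, 1 − 0.91 + 0.91) = 1
((((B → not B) → C) → C) → B): min(1, 1 − 1 + 0.12) = 0.12
(((((B → not B) → C) → C) → B) → A): min(1, 1 − 0.12 + 0.39) = 1
((((((B → not B) → C) → C) → B) → A) → C): min(1, 1 − 1 + 0.91) = 0.91
(((((((B → not B) → C) → C) → B) → A) → C) → B): min(1, 1 − 0.91 + 0.12) = 0.21
((((((((B → not B) → C) → C) → B) → A) → C) → B) → B): min(1, 1 − 0.21 + 0.12) = 0.91
(((((((((B → not B) → C) → C) → B) → A) → C) → B) → B) → C): min(1, 1 − 0.91 + 0.91) = 1
((((((((((B → not B) → C) → C) → B) → A) → C) → B) → B) → C) → C): min(1, 1 − 1 + 0.91) = 0.91
(((((((((((B → not B) → C) → C) → B) → A) → C) → B) → B) → C) → C) → A): min(1, 1 − 0.91 + 0.39) = 0.48
((((((((((((B → not B) → C) → C) → B) → A) → C) → B) → B) → C) → C) → A) → A): min(1, 1 − 0.48 + 0.39) = 0.91
(((((((((((((B → not B) → C) → C) → B) → A) → C) → B) → B) → C) → C) → A) → A) → C): min(1, 1 − 0.91 + 0.91) = 1
((((((((((((((B → not B) → C) → C) → B) → A) → C) → B) → B) → C) → C) → A) → A) → C) → B): min(1, 1 − 1 + 0.12) = 0.12
(((((((((((((((B → not B) → C) → C) → B) → A) → C) → B) → B) → C) → C) → A) → A) → C) → B) → A): min(1, 1 − 0.12 + 0.39) = 1
((((((((((((((((B → not B) → C) → C) → B) → A) → C) → B) → B) → C) → C) → A) → A) → C) → B) → A) → A): min(1, 1 − 1 + 0.39) = 0.39
(((((((((((((((((B → not B) → C) → C) → B) → A) → C) → B) → B) → C) → C) → A) → A) → C) → B) → A) → A) → B): min(1, 1 − 0.39 + 0.12) = 0.73

0.73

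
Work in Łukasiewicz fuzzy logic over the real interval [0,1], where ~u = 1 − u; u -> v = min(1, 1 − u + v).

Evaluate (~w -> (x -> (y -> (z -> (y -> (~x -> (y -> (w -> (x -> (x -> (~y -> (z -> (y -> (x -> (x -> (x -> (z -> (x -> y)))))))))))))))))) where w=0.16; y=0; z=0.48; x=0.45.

1.00

~w: Łukasiewicz ¬ gives 1 − 0.16 = 0.84
~x: Łukasiewicz ¬ gives 1 − 0.45 = 0.55
~y: Łukasiewicz ¬ gives 1 − 0 = 1
(x -> y): min(1, 1 − 0.45 + 0) = 0.55
(z -> (x -> y)): min(1, 1 − 0.48 + 0.55) = 1
(x -> (z -> (x -> y))): min(1, 1 − 0.45 + 1) = 1
(x -> (x -> (z -> (x -> y)))): min(1, 1 − 0.45 + 1) = 1
(x -> (x -> (x -> (z -> (x -> y))))): min(1, 1 − 0.45 + 1) = 1
(y -> (x -> (x -> (x -> (z -> (x -> y)))))): min(1, 1 − 0 + 1) = 1
(z -> (y -> (x -> (x -> (x -> (z -> (x -> y))))))): min(1, 1 − 0.48 + 1) = 1
(~y -> (z -> (y -> (x -> (x -> (x -> (z -> (x -> y)))))))): min(1, 1 − 1 + 1) = 1
(x -> (~y -> (z -> (y -> (x -> (x -> (x -> (z -> (x -> y))))))))): min(1, 1 − 0.45 + 1) = 1
(x -> (x -> (~y -> (z -> (y -> (x -> (x -> (x -> (z -> (x -> y)))))))))): min(1, 1 − 0.45 + 1) = 1
(w -> (x -> (x -> (~y -> (z -> (y -> (x -> (x -> (x -> (z -> (x -> y))))))))))): min(1, 1 − 0.16 + 1) = 1
(y -> (w -> (x -> (x -> (~y -> (z -> (y -> (x -> (x -> (x -> (z -> (x -> y)))))))))))): min(1, 1 − 0 + 1) = 1
(~x -> (y -> (w -> (x -> (x -> (~y -> (z -> (y -> (x -> (x -> (x -> (z -> (x -> y))))))))))))): min(1, 1 − 0.55 + 1) = 1
(y -> (~x -> (y -> (w -> (x -> (x -> (~y -> (z -> (y -> (x -> (x -> (x -> (z -> (x -> y)))))))))))))): min(1, 1 − 0 + 1) = 1
(z -> (y -> (~x -> (y -> (w -> (x -> (x -> (~y -> (z -> (y -> (x -> (x -> (x -> (z -> (x -> y))))))))))))))): min(1, 1 − 0.48 + 1) = 1
(y -> (z -> (y -> (~x -> (y -> (w -> (x -> (x -> (~y -> (z -> (y -> (x -> (x -> (x -> (z -> (x -> y)))))))))))))))): min(1, 1 − 0 + 1) = 1
(x -> (y -> (z -> (y -> (~x -> (y -> (w -> (x -> (x -> (~y -> (z -> (y -> (x -> (x -> (x -> (z -> (x -> y))))))))))))))))): min(1, 1 − 0.45 + 1) = 1
(~w -> (x -> (y -> (z -> (y -> (~x -> (y -> (w -> (x -> (x -> (~y -> (z -> (y -> (x -> (x -> (x -> (z -> (x -> y)))))))))))))))))): min(1, 1 − 0.84 + 1) = 1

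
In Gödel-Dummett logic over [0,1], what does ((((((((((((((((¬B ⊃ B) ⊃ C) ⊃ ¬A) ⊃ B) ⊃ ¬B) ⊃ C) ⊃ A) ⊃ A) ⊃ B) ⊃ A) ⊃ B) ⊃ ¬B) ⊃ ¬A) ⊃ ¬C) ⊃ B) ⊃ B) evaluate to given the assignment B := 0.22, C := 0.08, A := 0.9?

¬B: Gödel ¬ of 0.22 = 0 (operand ≠ 0)
(¬B ⊃ B): 0 ≤ 0.22, so result = 1
((¬B ⊃ B) ⊃ C): 1 > 0.08, so result = 0.08
¬A: Gödel ¬ of 0.9 = 0 (operand ≠ 0)
(((¬B ⊃ B) ⊃ C) ⊃ ¬A): 0.08 > 0, so result = 0
((((¬B ⊃ B) ⊃ C) ⊃ ¬A) ⊃ B): 0 ≤ 0.22, so result = 1
¬B: Gödel ¬ of 0.22 = 0 (operand ≠ 0)
(((((¬B ⊃ B) ⊃ C) ⊃ ¬A) ⊃ B) ⊃ ¬B): 1 > 0, so result = 0
((((((¬B ⊃ B) ⊃ C) ⊃ ¬A) ⊃ B) ⊃ ¬B) ⊃ C): 0 ≤ 0.08, so result = 1
(((((((¬B ⊃ B) ⊃ C) ⊃ ¬A) ⊃ B) ⊃ ¬B) ⊃ C) ⊃ A): 1 > 0.9, so result = 0.9
((((((((¬B ⊃ B) ⊃ C) ⊃ ¬A) ⊃ B) ⊃ ¬B) ⊃ C) ⊃ A) ⊃ A): 0.9 ≤ 0.9, so result = 1
(((((((((¬B ⊃ B) ⊃ C) ⊃ ¬A) ⊃ B) ⊃ ¬B) ⊃ C) ⊃ A) ⊃ A) ⊃ B): 1 > 0.22, so result = 0.22
((((((((((¬B ⊃ B) ⊃ C) ⊃ ¬A) ⊃ B) ⊃ ¬B) ⊃ C) ⊃ A) ⊃ A) ⊃ B) ⊃ A): 0.22 ≤ 0.9, so result = 1
(((((((((((¬B ⊃ B) ⊃ C) ⊃ ¬A) ⊃ B) ⊃ ¬B) ⊃ C) ⊃ A) ⊃ A) ⊃ B) ⊃ A) ⊃ B): 1 > 0.22, so result = 0.22
¬B: Gödel ¬ of 0.22 = 0 (operand ≠ 0)
((((((((((((¬B ⊃ B) ⊃ C) ⊃ ¬A) ⊃ B) ⊃ ¬B) ⊃ C) ⊃ A) ⊃ A) ⊃ B) ⊃ A) ⊃ B) ⊃ ¬B): 0.22 > 0, so result = 0
¬A: Gödel ¬ of 0.9 = 0 (operand ≠ 0)
(((((((((((((¬B ⊃ B) ⊃ C) ⊃ ¬A) ⊃ B) ⊃ ¬B) ⊃ C) ⊃ A) ⊃ A) ⊃ B) ⊃ A) ⊃ B) ⊃ ¬B) ⊃ ¬A): 0 ≤ 0, so result = 1
¬C: Gödel ¬ of 0.08 = 0 (operand ≠ 0)
((((((((((((((¬B ⊃ B) ⊃ C) ⊃ ¬A) ⊃ B) ⊃ ¬B) ⊃ C) ⊃ A) ⊃ A) ⊃ B) ⊃ A) ⊃ B) ⊃ ¬B) ⊃ ¬A) ⊃ ¬C): 1 > 0, so result = 0
(((((((((((((((¬B ⊃ B) ⊃ C) ⊃ ¬A) ⊃ B) ⊃ ¬B) ⊃ C) ⊃ A) ⊃ A) ⊃ B) ⊃ A) ⊃ B) ⊃ ¬B) ⊃ ¬A) ⊃ ¬C) ⊃ B): 0 ≤ 0.22, so result = 1
((((((((((((((((¬B ⊃ B) ⊃ C) ⊃ ¬A) ⊃ B) ⊃ ¬B) ⊃ C) ⊃ A) ⊃ A) ⊃ B) ⊃ A) ⊃ B) ⊃ ¬B) ⊃ ¬A) ⊃ ¬C) ⊃ B) ⊃ B): 1 > 0.22, so result = 0.22

0.22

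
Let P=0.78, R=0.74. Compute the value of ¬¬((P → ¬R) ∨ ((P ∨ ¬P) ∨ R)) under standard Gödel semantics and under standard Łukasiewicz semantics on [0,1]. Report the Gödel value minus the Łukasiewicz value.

0.22

Gödel evaluation:
  ¬R: Gödel ¬ of 0.74 = 0 (operand ≠ 0)
  (P → ¬R): 0.78 > 0, so result = 0
  ¬P: Gödel ¬ of 0.78 = 0 (operand ≠ 0)
  (P ∨ ¬P) = max(0.78, 0) = 0.78
  ((P ∨ ¬P) ∨ R) = max(0.78, 0.74) = 0.78
  ((P → ¬R) ∨ ((P ∨ ¬P) ∨ R)) = max(0, 0.78) = 0.78
  ¬((P → ¬R) ∨ ((P ∨ ¬P) ∨ R)): Gödel ¬ of 0.78 = 0 (operand ≠ 0)
  ¬¬((P → ¬R) ∨ ((P ∨ ¬P) ∨ R)): Gödel ¬ of 0 = 1 (operand is 0)
  Gödel value = 1
Łukasiewicz evaluation:
  ¬R: Łukasiewicz ¬ gives 1 − 0.74 = 0.26
  (P → ¬R): min(1, 1 − 0.78 + 0.26) = 0.48
  ¬P: Łukasiewicz ¬ gives 1 − 0.78 = 0.22
  (P ∨ ¬P) = max(0.78, 0.22) = 0.78
  ((P ∨ ¬P) ∨ R) = max(0.78, 0.74) = 0.78
  ((P → ¬R) ∨ ((P ∨ ¬P) ∨ R)) = max(0.48, 0.78) = 0.78
  ¬((P → ¬R) ∨ ((P ∨ ¬P) ∨ R)): Łukasiewicz ¬ gives 1 − 0.78 = 0.22
  ¬¬((P → ¬R) ∨ ((P ∨ ¬P) ∨ R)): Łukasiewicz ¬ gives 1 − 0.22 = 0.78
  Łukasiewicz value = 0.78
Difference: 1 − 0.78 = 0.22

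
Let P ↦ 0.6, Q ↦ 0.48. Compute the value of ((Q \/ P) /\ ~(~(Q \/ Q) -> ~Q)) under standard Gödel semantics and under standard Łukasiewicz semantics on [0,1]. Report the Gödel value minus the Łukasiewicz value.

0.00

Gödel evaluation:
  (Q \/ P) = max(0.48, 0.6) = 0.6
  (Q \/ Q) = max(0.48, 0.48) = 0.48
  ~(Q \/ Q): Gödel ¬ of 0.48 = 0 (operand ≠ 0)
  ~Q: Gödel ¬ of 0.48 = 0 (operand ≠ 0)
  (~(Q \/ Q) -> ~Q): 0 ≤ 0, so result = 1
  ~(~(Q \/ Q) -> ~Q): Gödel ¬ of 1 = 0 (operand ≠ 0)
  ((Q \/ P) /\ ~(~(Q \/ Q) -> ~Q)) = min(0.6, 0) = 0
  Gödel value = 0
Łukasiewicz evaluation:
  (Q \/ P) = max(0.48, 0.6) = 0.6
  (Q \/ Q) = max(0.48, 0.48) = 0.48
  ~(Q \/ Q): Łukasiewicz ¬ gives 1 − 0.48 = 0.52
  ~Q: Łukasiewicz ¬ gives 1 − 0.48 = 0.52
  (~(Q \/ Q) -> ~Q): min(1, 1 − 0.52 + 0.52) = 1
  ~(~(Q \/ Q) -> ~Q): Łukasiewicz ¬ gives 1 − 1 = 0
  ((Q \/ P) /\ ~(~(Q \/ Q) -> ~Q)) = min(0.6, 0) = 0
  Łukasiewicz value = 0
Difference: 0 − 0 = 0.00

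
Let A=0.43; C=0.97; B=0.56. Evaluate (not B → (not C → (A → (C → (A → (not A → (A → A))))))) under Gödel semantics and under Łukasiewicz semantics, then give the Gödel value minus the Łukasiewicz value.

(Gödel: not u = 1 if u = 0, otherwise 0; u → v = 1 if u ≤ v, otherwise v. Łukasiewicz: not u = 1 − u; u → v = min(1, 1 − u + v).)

Gödel evaluation:
  not B: Gödel ¬ of 0.56 = 0 (operand ≠ 0)
  not C: Gödel ¬ of 0.97 = 0 (operand ≠ 0)
  not A: Gödel ¬ of 0.43 = 0 (operand ≠ 0)
  (A → A): 0.43 ≤ 0.43, so result = 1
  (not A → (A → A)): 0 ≤ 1, so result = 1
  (A → (not A → (A → A))): 0.43 ≤ 1, so result = 1
  (C → (A → (not A → (A → A)))): 0.97 ≤ 1, so result = 1
  (A → (C → (A → (not A → (A → A))))): 0.43 ≤ 1, so result = 1
  (not C → (A → (C → (A → (not A → (A → A)))))): 0 ≤ 1, so result = 1
  (not B → (not C → (A → (C → (A → (not A → (A → A))))))): 0 ≤ 1, so result = 1
  Gödel value = 1
Łukasiewicz evaluation:
  not B: Łukasiewicz ¬ gives 1 − 0.56 = 0.44
  not C: Łukasiewicz ¬ gives 1 − 0.97 = 0.03
  not A: Łukasiewicz ¬ gives 1 − 0.43 = 0.57
  (A → A): min(1, 1 − 0.43 + 0.43) = 1
  (not A → (A → A)): min(1, 1 − 0.57 + 1) = 1
  (A → (not A → (A → A))): min(1, 1 − 0.43 + 1) = 1
  (C → (A → (not A → (A → A)))): min(1, 1 − 0.97 + 1) = 1
  (A → (C → (A → (not A → (A → A))))): min(1, 1 − 0.43 + 1) = 1
  (not C → (A → (C → (A → (not A → (A → A)))))): min(1, 1 − 0.03 + 1) = 1
  (not B → (not C → (A → (C → (A → (not A → (A → A))))))): min(1, 1 − 0.44 + 1) = 1
  Łukasiewicz value = 1
Difference: 1 − 1 = 0.00

0.00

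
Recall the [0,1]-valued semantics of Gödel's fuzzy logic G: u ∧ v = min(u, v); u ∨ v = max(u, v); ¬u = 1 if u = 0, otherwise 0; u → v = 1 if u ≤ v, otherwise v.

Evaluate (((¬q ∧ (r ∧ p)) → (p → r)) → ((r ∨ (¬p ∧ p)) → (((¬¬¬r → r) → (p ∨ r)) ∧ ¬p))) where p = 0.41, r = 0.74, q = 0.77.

¬q: Gödel ¬ of 0.77 = 0 (operand ≠ 0)
(r ∧ p) = min(0.74, 0.41) = 0.41
(¬q ∧ (r ∧ p)) = min(0, 0.41) = 0
(p → r): 0.41 ≤ 0.74, so result = 1
((¬q ∧ (r ∧ p)) → (p → r)): 0 ≤ 1, so result = 1
¬p: Gödel ¬ of 0.41 = 0 (operand ≠ 0)
(¬p ∧ p) = min(0, 0.41) = 0
(r ∨ (¬p ∧ p)) = max(0.74, 0) = 0.74
¬r: Gödel ¬ of 0.74 = 0 (operand ≠ 0)
¬¬r: Gödel ¬ of 0 = 1 (operand is 0)
¬¬¬r: Gödel ¬ of 1 = 0 (operand ≠ 0)
(¬¬¬r → r): 0 ≤ 0.74, so result = 1
(p ∨ r) = max(0.41, 0.74) = 0.74
((¬¬¬r → r) → (p ∨ r)): 1 > 0.74, so result = 0.74
¬p: Gödel ¬ of 0.41 = 0 (operand ≠ 0)
(((¬¬¬r → r) → (p ∨ r)) ∧ ¬p) = min(0.74, 0) = 0
((r ∨ (¬p ∧ p)) → (((¬¬¬r → r) → (p ∨ r)) ∧ ¬p)): 0.74 > 0, so result = 0
(((¬q ∧ (r ∧ p)) → (p → r)) → ((r ∨ (¬p ∧ p)) → (((¬¬¬r → r) → (p ∨ r)) ∧ ¬p))): 1 > 0, so result = 0

0.00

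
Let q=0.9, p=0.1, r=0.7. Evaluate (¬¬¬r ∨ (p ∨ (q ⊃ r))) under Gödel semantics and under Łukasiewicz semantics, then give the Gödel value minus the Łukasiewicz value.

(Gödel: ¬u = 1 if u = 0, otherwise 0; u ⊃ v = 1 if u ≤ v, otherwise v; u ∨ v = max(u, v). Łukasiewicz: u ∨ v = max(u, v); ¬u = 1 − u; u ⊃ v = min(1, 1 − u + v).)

Gödel evaluation:
  ¬r: Gödel ¬ of 0.7 = 0 (operand ≠ 0)
  ¬¬r: Gödel ¬ of 0 = 1 (operand is 0)
  ¬¬¬r: Gödel ¬ of 1 = 0 (operand ≠ 0)
  (q ⊃ r): 0.9 > 0.7, so result = 0.7
  (p ∨ (q ⊃ r)) = max(0.1, 0.7) = 0.7
  (¬¬¬r ∨ (p ∨ (q ⊃ r))) = max(0, 0.7) = 0.7
  Gödel value = 0.7
Łukasiewicz evaluation:
  ¬r: Łukasiewicz ¬ gives 1 − 0.7 = 0.3
  ¬¬r: Łukasiewicz ¬ gives 1 − 0.3 = 0.7
  ¬¬¬r: Łukasiewicz ¬ gives 1 − 0.7 = 0.3
  (q ⊃ r): min(1, 1 − 0.9 + 0.7) = 0.8
  (p ∨ (q ⊃ r)) = max(0.1, 0.8) = 0.8
  (¬¬¬r ∨ (p ∨ (q ⊃ r))) = max(0.3, 0.8) = 0.8
  Łukasiewicz value = 0.8
Difference: 0.7 − 0.8 = -0.10

-0.10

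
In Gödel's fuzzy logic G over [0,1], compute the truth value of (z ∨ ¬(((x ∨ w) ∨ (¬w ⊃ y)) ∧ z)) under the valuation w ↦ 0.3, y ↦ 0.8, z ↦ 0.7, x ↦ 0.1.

(x ∨ w) = max(0.1, 0.3) = 0.3
¬w: Gödel ¬ of 0.3 = 0 (operand ≠ 0)
(¬w ⊃ y): 0 ≤ 0.8, so result = 1
((x ∨ w) ∨ (¬w ⊃ y)) = max(0.3, 1) = 1
(((x ∨ w) ∨ (¬w ⊃ y)) ∧ z) = min(1, 0.7) = 0.7
¬(((x ∨ w) ∨ (¬w ⊃ y)) ∧ z): Gödel ¬ of 0.7 = 0 (operand ≠ 0)
(z ∨ ¬(((x ∨ w) ∨ (¬w ⊃ y)) ∧ z)) = max(0.7, 0) = 0.7

0.70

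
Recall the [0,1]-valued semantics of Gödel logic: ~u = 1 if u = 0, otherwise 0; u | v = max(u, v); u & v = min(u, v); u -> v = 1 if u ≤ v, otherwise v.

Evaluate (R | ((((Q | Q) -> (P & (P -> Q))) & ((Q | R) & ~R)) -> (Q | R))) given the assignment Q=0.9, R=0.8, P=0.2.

(Q | Q) = max(0.9, 0.9) = 0.9
(P -> Q): 0.2 ≤ 0.9, so result = 1
(P & (P -> Q)) = min(0.2, 1) = 0.2
((Q | Q) -> (P & (P -> Q))): 0.9 > 0.2, so result = 0.2
(Q | R) = max(0.9, 0.8) = 0.9
~R: Gödel ¬ of 0.8 = 0 (operand ≠ 0)
((Q | R) & ~R) = min(0.9, 0) = 0
(((Q | Q) -> (P & (P -> Q))) & ((Q | R) & ~R)) = min(0.2, 0) = 0
(Q | R) = max(0.9, 0.8) = 0.9
((((Q | Q) -> (P & (P -> Q))) & ((Q | R) & ~R)) -> (Q | R)): 0 ≤ 0.9, so result = 1
(R | ((((Q | Q) -> (P & (P -> Q))) & ((Q | R) & ~R)) -> (Q | R))) = max(0.8, 1) = 1

1.00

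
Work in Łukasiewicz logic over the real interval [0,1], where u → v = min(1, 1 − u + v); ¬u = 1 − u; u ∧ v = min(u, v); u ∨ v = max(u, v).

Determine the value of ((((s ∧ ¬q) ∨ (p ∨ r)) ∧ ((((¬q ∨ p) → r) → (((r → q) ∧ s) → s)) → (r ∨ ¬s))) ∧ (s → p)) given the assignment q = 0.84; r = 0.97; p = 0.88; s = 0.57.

¬q: Łukasiewicz ¬ gives 1 − 0.84 = 0.16
(s ∧ ¬q) = min(0.57, 0.16) = 0.16
(p ∨ r) = max(0.88, 0.97) = 0.97
((s ∧ ¬q) ∨ (p ∨ r)) = max(0.16, 0.97) = 0.97
¬q: Łukasiewicz ¬ gives 1 − 0.84 = 0.16
(¬q ∨ p) = max(0.16, 0.88) = 0.88
((¬q ∨ p) → r): min(1, 1 − 0.88 + 0.97) = 1
(r → q): min(1, 1 − 0.97 + 0.84) = 0.87
((r → q) ∧ s) = min(0.87, 0.57) = 0.57
(((r → q) ∧ s) → s): min(1, 1 − 0.57 + 0.57) = 1
(((¬q ∨ p) → r) → (((r → q) ∧ s) → s)): min(1, 1 − 1 + 1) = 1
¬s: Łukasiewicz ¬ gives 1 − 0.57 = 0.43
(r ∨ ¬s) = max(0.97, 0.43) = 0.97
((((¬q ∨ p) → r) → (((r → q) ∧ s) → s)) → (r ∨ ¬s)): min(1, 1 − 1 + 0.97) = 0.97
(((s ∧ ¬q) ∨ (p ∨ r)) ∧ ((((¬q ∨ p) → r) → (((r → q) ∧ s) → s)) → (r ∨ ¬s))) = min(0.97, 0.97) = 0.97
(s → p): min(1, 1 − 0.57 + 0.88) = 1
((((s ∧ ¬q) ∨ (p ∨ r)) ∧ ((((¬q ∨ p) → r) → (((r → q) ∧ s) → s)) → (r ∨ ¬s))) ∧ (s → p)) = min(0.97, 1) = 0.97

0.97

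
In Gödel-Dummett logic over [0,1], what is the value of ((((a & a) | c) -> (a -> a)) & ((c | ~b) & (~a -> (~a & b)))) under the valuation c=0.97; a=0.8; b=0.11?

0.97

(a & a) = min(0.8, 0.8) = 0.8
((a & a) | c) = max(0.8, 0.97) = 0.97
(a -> a): 0.8 ≤ 0.8, so result = 1
(((a & a) | c) -> (a -> a)): 0.97 ≤ 1, so result = 1
~b: Gödel ¬ of 0.11 = 0 (operand ≠ 0)
(c | ~b) = max(0.97, 0) = 0.97
~a: Gödel ¬ of 0.8 = 0 (operand ≠ 0)
~a: Gödel ¬ of 0.8 = 0 (operand ≠ 0)
(~a & b) = min(0, 0.11) = 0
(~a -> (~a & b)): 0 ≤ 0, so result = 1
((c | ~b) & (~a -> (~a & b))) = min(0.97, 1) = 0.97
((((a & a) | c) -> (a -> a)) & ((c | ~b) & (~a -> (~a & b)))) = min(1, 0.97) = 0.97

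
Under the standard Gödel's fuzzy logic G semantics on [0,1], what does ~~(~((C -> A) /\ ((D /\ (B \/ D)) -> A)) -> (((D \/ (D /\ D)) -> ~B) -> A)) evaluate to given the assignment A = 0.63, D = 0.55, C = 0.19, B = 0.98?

(C -> A): 0.19 ≤ 0.63, so result = 1
(B \/ D) = max(0.98, 0.55) = 0.98
(D /\ (B \/ D)) = min(0.55, 0.98) = 0.55
((D /\ (B \/ D)) -> A): 0.55 ≤ 0.63, so result = 1
((C -> A) /\ ((D /\ (B \/ D)) -> A)) = min(1, 1) = 1
~((C -> A) /\ ((D /\ (B \/ D)) -> A)): Gödel ¬ of 1 = 0 (operand ≠ 0)
(D /\ D) = min(0.55, 0.55) = 0.55
(D \/ (D /\ D)) = max(0.55, 0.55) = 0.55
~B: Gödel ¬ of 0.98 = 0 (operand ≠ 0)
((D \/ (D /\ D)) -> ~B): 0.55 > 0, so result = 0
(((D \/ (D /\ D)) -> ~B) -> A): 0 ≤ 0.63, so result = 1
(~((C -> A) /\ ((D /\ (B \/ D)) -> A)) -> (((D \/ (D /\ D)) -> ~B) -> A)): 0 ≤ 1, so result = 1
~(~((C -> A) /\ ((D /\ (B \/ D)) -> A)) -> (((D \/ (D /\ D)) -> ~B) -> A)): Gödel ¬ of 1 = 0 (operand ≠ 0)
~~(~((C -> A) /\ ((D /\ (B \/ D)) -> A)) -> (((D \/ (D /\ D)) -> ~B) -> A)): Gödel ¬ of 0 = 1 (operand is 0)

1.00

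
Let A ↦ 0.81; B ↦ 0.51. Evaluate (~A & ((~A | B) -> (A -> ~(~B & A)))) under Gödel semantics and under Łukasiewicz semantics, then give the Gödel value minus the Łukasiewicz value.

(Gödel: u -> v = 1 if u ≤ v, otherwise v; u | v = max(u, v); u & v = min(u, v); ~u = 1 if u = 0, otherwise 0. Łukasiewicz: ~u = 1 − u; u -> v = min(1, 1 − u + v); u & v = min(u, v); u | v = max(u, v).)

Gödel evaluation:
  ~A: Gödel ¬ of 0.81 = 0 (operand ≠ 0)
  ~A: Gödel ¬ of 0.81 = 0 (operand ≠ 0)
  (~A | B) = max(0, 0.51) = 0.51
  ~B: Gödel ¬ of 0.51 = 0 (operand ≠ 0)
  (~B & A) = min(0, 0.81) = 0
  ~(~B & A): Gödel ¬ of 0 = 1 (operand is 0)
  (A -> ~(~B & A)): 0.81 ≤ 1, so result = 1
  ((~A | B) -> (A -> ~(~B & A))): 0.51 ≤ 1, so result = 1
  (~A & ((~A | B) -> (A -> ~(~B & A)))) = min(0, 1) = 0
  Gödel value = 0
Łukasiewicz evaluation:
  ~A: Łukasiewicz ¬ gives 1 − 0.81 = 0.19
  ~A: Łukasiewicz ¬ gives 1 − 0.81 = 0.19
  (~A | B) = max(0.19, 0.51) = 0.51
  ~B: Łukasiewicz ¬ gives 1 − 0.51 = 0.49
  (~B & A) = min(0.49, 0.81) = 0.49
  ~(~B & A): Łukasiewicz ¬ gives 1 − 0.49 = 0.51
  (A -> ~(~B & A)): min(1, 1 − 0.81 + 0.51) = 0.7
  ((~A | B) -> (A -> ~(~B & A))): min(1, 1 − 0.51 + 0.7) = 1
  (~A & ((~A | B) -> (A -> ~(~B & A)))) = min(0.19, 1) = 0.19
  Łukasiewicz value = 0.19
Difference: 0 − 0.19 = -0.19

-0.19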